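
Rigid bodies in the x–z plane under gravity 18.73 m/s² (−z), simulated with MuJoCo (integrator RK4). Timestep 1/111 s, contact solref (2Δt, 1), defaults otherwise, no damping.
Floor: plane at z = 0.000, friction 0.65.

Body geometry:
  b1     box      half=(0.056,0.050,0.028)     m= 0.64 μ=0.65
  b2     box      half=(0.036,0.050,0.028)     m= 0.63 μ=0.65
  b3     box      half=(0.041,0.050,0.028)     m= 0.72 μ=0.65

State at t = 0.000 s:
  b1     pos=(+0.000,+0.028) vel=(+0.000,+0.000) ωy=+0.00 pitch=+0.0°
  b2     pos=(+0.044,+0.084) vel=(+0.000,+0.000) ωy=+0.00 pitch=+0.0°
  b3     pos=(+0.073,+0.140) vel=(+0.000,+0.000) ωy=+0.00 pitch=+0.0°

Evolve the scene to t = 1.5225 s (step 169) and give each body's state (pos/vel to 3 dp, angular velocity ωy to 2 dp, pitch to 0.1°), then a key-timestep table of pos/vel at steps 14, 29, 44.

State at t = 1.5225 s:
  b1     pos=(+0.000,+0.028) vel=(+0.000,+0.000) ωy=+0.00 pitch=+0.0°
  b2     pos=(+0.089,+0.036) vel=(+0.000,+0.000) ωy=+0.00 pitch=+90.0°
  b3     pos=(+0.166,+0.041) vel=(+0.000,+0.000) ωy=+0.00 pitch=+90.0°

Key-timestep trajectory:
   step    t(s)  b1.x    b1.z    b1.vx   b1.vz   b2.x    b2.z    b2.vx   b2.vz   b3.x    b3.z    b3.vx   b3.vz 
     14  0.1261   +0.000  +0.028  -0.001  +0.001   +0.048  +0.085  +0.086  +0.025   +0.086  +0.136  +0.238  -0.084
     29  0.2613   +0.000  +0.028  +0.000  +0.001   +0.081  +0.071  +0.380  -0.667   +0.150  +0.058  +0.594  -1.542
     44  0.3964   +0.000  +0.028  +0.000  +0.000   +0.090  +0.036  -0.012  +0.018   +0.165  +0.040  -0.077  +0.003


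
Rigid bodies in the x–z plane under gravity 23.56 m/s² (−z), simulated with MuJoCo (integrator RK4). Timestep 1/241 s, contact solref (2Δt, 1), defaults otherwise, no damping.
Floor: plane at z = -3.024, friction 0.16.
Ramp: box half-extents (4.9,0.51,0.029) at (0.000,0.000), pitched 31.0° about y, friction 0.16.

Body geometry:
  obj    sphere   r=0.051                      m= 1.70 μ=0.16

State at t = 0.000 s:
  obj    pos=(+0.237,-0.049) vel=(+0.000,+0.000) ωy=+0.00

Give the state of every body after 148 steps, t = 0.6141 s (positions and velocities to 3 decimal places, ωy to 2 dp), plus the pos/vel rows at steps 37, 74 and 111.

State at t = 0.6141 s:
  obj    pos=(+1.676,-0.914) vel=(+4.692,-2.802) ωy=+97.33

Key-timestep trajectory:
   step    t(s)  obj.x    obj.z    obj.vx   obj.vz 
     37  0.1535   +0.327  -0.103  +1.163  -0.726
     74  0.3071   +0.597  -0.265  +2.338  -1.421
    111  0.4606   +1.046  -0.535  +3.528  -2.079


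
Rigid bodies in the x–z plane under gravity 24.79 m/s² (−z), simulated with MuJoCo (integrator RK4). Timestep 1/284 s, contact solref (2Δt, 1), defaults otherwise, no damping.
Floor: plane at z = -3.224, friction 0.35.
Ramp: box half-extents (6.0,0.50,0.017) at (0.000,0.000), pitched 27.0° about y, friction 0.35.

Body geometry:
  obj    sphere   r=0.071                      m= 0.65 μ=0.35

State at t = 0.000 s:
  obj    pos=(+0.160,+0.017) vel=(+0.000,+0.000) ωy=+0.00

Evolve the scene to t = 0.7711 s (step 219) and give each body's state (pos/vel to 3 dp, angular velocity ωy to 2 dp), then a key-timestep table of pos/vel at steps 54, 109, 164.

State at t = 0.7711 s:
  obj    pos=(+2.290,-1.068) vel=(+5.523,-2.814) ωy=+87.30

Key-timestep trajectory:
   step    t(s)  obj.x    obj.z    obj.vx   obj.vz 
     54  0.1901   +0.290  -0.049  +1.362  -0.694
    109  0.3838   +0.688  -0.252  +2.749  -1.401
    164  0.5775   +1.354  -0.591  +4.136  -2.108


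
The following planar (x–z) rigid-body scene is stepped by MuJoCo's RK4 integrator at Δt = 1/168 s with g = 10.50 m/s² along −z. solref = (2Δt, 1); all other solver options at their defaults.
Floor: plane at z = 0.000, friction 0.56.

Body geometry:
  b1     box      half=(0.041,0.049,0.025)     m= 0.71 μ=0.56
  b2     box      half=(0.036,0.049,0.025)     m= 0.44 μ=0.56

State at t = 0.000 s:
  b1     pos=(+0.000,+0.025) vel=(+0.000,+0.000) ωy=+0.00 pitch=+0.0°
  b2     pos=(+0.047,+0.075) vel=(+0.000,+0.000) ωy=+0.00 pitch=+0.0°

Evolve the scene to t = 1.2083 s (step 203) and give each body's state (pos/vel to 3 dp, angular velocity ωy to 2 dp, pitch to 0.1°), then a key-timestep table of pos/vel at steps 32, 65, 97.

State at t = 1.2083 s:
  b1     pos=(+0.000,+0.025) vel=(+0.000,+0.000) ωy=+0.00 pitch=+0.0°
  b2     pos=(+0.081,+0.036) vel=(+0.000,+0.000) ωy=+0.00 pitch=+90.0°

Key-timestep trajectory:
   step    t(s)  b1.x    b1.z    b1.vx   b1.vz   b2.x    b2.z    b2.vx   b2.vz 
     32  0.1905   +0.000  +0.025  +0.000  +0.000   +0.072  +0.043  +0.216  -0.719
     65  0.3869   +0.000  +0.025  +0.000  +0.000   +0.101  +0.044  +0.001  +0.000
     97  0.5774   +0.000  +0.025  +0.000  +0.000   +0.079  +0.036  -0.092  +0.082


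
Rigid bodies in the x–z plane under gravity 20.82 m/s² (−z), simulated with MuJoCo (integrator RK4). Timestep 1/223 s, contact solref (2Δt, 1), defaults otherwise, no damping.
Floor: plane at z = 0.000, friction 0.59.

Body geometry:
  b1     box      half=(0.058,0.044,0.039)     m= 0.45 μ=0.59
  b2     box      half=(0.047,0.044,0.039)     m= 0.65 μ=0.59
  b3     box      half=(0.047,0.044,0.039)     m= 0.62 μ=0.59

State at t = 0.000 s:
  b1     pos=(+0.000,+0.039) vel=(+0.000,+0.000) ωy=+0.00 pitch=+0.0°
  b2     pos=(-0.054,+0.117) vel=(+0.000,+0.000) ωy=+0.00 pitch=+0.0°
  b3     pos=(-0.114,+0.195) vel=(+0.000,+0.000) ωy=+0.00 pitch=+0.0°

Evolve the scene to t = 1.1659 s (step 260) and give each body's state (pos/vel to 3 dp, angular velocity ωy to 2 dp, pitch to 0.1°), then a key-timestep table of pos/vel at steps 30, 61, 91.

State at t = 1.1659 s:
  b1     pos=(+0.000,+0.039) vel=(+0.000,+0.000) ωy=+0.00 pitch=+0.0°
  b2     pos=(-0.106,+0.047) vel=(+0.000,+0.000) ωy=+0.00 pitch=-90.0°
  b3     pos=(-0.324,+0.039) vel=(+0.000,+0.000) ωy=+0.00 pitch=+180.0°

Key-timestep trajectory:
   step    t(s)  b1.x    b1.z    b1.vx   b1.vz   b2.x    b2.z    b2.vx   b2.vz   b3.x    b3.z    b3.vx   b3.vz 
     30  0.1345   +0.000  +0.039  +0.001  +0.000   -0.076  +0.113  -0.370  -0.183   -0.169  +0.145  -0.738  -1.131
     61  0.2735   +0.000  +0.039  +0.000  +0.000   -0.106  +0.047  -0.047  -0.028   -0.261  +0.059  -0.292  +0.074
     91  0.4081   +0.000  +0.039  +0.000  +0.000   -0.106  +0.047  +0.000  +0.000   -0.294  +0.058  -0.359  -0.126


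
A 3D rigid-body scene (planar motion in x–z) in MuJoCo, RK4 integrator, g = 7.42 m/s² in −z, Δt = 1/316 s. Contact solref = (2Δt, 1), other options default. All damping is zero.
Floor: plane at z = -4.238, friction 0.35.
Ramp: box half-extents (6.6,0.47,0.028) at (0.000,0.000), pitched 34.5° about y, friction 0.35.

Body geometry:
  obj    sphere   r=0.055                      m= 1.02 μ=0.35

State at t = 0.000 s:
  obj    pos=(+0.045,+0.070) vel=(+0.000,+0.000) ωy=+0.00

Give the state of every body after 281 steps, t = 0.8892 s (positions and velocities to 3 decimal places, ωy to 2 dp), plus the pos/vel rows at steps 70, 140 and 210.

State at t = 0.8892 s:
  obj    pos=(+1.023,-0.603) vel=(+2.200,-1.512) ωy=+48.53

Key-timestep trajectory:
   step    t(s)  obj.x    obj.z    obj.vx   obj.vz 
     70  0.2215   +0.106  +0.028  +0.548  -0.377
    140  0.4430   +0.288  -0.097  +1.096  -0.753
    210  0.6646   +0.591  -0.306  +1.644  -1.130


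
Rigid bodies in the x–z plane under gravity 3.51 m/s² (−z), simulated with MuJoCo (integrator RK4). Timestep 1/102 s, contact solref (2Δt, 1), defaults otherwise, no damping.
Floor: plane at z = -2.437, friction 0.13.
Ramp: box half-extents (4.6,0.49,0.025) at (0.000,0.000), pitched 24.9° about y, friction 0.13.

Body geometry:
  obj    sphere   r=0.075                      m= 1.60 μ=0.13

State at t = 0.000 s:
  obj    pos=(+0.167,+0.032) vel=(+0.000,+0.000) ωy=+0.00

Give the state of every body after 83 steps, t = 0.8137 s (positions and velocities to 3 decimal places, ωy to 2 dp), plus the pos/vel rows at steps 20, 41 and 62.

State at t = 0.8137 s:
  obj    pos=(+0.488,-0.116) vel=(+0.783,-0.376) ωy=+11.12

Key-timestep trajectory:
   step    t(s)  obj.x    obj.z    obj.vx   obj.vz 
     20  0.1961   +0.186  +0.024  +0.190  -0.090
     41  0.4020   +0.246  -0.004  +0.389  -0.181
     62  0.6078   +0.346  -0.051  +0.587  -0.275


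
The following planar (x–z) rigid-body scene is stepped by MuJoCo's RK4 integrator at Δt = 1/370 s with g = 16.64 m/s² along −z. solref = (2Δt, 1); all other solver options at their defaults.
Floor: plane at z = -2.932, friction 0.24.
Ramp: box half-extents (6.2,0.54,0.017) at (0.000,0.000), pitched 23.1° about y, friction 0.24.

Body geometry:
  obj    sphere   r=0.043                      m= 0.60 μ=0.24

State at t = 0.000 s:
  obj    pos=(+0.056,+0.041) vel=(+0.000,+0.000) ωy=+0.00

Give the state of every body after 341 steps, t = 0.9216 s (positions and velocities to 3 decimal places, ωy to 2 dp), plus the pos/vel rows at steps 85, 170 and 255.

State at t = 0.9216 s:
  obj    pos=(+1.878,-0.736) vel=(+3.953,-1.686) ωy=+99.94

Key-timestep trajectory:
   step    t(s)  obj.x    obj.z    obj.vx   obj.vz 
     85  0.2297   +0.169  -0.007  +0.985  -0.420
    170  0.4595   +0.509  -0.152  +1.971  -0.841
    255  0.6892   +1.075  -0.393  +2.956  -1.261


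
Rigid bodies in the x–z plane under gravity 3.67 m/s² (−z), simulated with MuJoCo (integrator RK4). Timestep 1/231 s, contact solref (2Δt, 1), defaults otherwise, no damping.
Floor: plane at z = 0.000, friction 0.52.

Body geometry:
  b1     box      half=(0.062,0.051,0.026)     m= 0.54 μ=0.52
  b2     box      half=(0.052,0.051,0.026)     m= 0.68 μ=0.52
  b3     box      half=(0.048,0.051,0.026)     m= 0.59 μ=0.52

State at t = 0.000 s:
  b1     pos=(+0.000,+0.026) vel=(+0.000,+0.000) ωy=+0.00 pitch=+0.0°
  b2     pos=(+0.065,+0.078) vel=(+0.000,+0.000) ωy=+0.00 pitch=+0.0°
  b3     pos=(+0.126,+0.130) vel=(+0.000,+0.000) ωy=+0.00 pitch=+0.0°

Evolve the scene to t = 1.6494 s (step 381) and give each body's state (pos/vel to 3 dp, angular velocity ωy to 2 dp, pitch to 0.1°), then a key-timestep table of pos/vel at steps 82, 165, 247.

State at t = 1.6494 s:
  b1     pos=(+0.000,+0.026) vel=(+0.000,+0.000) ωy=+0.00 pitch=+0.0°
  b2     pos=(+0.116,+0.052) vel=(+0.000,+0.000) ωy=+0.00 pitch=+90.0°
  b3     pos=(+0.207,+0.048) vel=(+0.000,+0.000) ωy=+0.00 pitch=+90.0°

Key-timestep trajectory:
   step    t(s)  b1.x    b1.z    b1.vx   b1.vz   b2.x    b2.z    b2.vx   b2.vz   b3.x    b3.z    b3.vx   b3.vz 
     82  0.3550   +0.000  +0.026  +0.000  +0.000   +0.098  +0.058  +0.198  -0.023   +0.172  +0.054  +0.051  +0.009
    165  0.7143   +0.000  +0.026  +0.000  +0.000   +0.114  +0.053  -0.037  +0.025   +0.218  +0.052  +0.042  +0.013
    247  1.0693   +0.000  +0.026  +0.000  +0.000   +0.116  +0.052  -0.001  +0.001   +0.203  +0.050  +0.024  -0.011


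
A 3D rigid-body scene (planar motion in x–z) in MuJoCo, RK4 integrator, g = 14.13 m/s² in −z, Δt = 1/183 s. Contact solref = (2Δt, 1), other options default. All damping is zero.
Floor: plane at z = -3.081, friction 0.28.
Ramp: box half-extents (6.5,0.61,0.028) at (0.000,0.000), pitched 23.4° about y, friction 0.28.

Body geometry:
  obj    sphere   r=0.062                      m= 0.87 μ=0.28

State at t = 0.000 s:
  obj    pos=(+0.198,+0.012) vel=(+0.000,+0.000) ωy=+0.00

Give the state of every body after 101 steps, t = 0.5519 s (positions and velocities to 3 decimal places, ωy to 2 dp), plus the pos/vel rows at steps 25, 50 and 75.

State at t = 0.5519 s:
  obj    pos=(+0.759,-0.230) vel=(+2.030,-0.879) ωy=+35.67

Key-timestep trajectory:
   step    t(s)  obj.x    obj.z    obj.vx   obj.vz 
     25  0.1366   +0.232  -0.003  +0.503  -0.218
     50  0.2732   +0.335  -0.047  +1.005  -0.435
     75  0.4098   +0.507  -0.121  +1.508  -0.652


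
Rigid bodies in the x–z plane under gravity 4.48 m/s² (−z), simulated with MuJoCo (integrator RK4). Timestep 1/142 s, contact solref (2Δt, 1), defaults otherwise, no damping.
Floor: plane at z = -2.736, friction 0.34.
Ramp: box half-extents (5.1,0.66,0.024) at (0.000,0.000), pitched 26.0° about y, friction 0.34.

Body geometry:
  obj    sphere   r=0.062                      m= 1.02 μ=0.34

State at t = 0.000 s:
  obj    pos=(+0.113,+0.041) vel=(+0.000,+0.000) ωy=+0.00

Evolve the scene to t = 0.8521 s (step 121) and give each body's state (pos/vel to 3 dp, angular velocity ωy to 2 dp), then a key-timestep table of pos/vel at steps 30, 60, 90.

State at t = 0.8521 s:
  obj    pos=(+0.571,-0.183) vel=(+1.074,-0.524) ωy=+19.27

Key-timestep trajectory:
   step    t(s)  obj.x    obj.z    obj.vx   obj.vz 
     30  0.2113   +0.141  +0.027  +0.266  -0.130
     60  0.4225   +0.225  -0.014  +0.533  -0.260
     90  0.6338   +0.366  -0.083  +0.799  -0.390


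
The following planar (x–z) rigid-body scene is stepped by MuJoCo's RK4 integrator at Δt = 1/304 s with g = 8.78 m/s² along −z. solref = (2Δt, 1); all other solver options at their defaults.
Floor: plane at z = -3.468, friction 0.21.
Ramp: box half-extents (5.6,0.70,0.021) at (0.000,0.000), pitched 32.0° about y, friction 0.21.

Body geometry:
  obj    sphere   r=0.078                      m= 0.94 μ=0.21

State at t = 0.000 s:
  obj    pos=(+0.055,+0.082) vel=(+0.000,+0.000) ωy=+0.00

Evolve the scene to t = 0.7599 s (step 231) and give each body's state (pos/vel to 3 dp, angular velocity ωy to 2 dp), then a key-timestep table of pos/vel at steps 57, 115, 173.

State at t = 0.7599 s:
  obj    pos=(+0.869,-0.426) vel=(+2.142,-1.338) ωy=+32.37

Key-timestep trajectory:
   step    t(s)  obj.x    obj.z    obj.vx   obj.vz 
     57  0.1875   +0.105  +0.051  +0.529  -0.330
    115  0.3783   +0.257  -0.044  +1.066  -0.666
    173  0.5691   +0.512  -0.203  +1.604  -1.002


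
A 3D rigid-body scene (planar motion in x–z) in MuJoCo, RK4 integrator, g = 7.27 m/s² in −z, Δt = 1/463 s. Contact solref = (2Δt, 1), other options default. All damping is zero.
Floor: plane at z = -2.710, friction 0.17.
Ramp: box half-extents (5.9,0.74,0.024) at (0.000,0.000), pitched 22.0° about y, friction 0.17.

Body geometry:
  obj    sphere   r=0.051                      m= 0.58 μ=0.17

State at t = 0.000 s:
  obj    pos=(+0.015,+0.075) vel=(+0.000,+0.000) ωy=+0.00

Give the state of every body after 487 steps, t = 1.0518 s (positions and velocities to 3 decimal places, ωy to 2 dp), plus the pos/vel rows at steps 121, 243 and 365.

State at t = 1.0518 s:
  obj    pos=(+1.013,-0.328) vel=(+1.897,-0.767) ωy=+40.12

Key-timestep trajectory:
   step    t(s)  obj.x    obj.z    obj.vx   obj.vz 
    121  0.2613   +0.077  +0.050  +0.471  -0.190
    243  0.5248   +0.263  -0.026  +0.947  -0.382
    365  0.7883   +0.575  -0.152  +1.422  -0.574


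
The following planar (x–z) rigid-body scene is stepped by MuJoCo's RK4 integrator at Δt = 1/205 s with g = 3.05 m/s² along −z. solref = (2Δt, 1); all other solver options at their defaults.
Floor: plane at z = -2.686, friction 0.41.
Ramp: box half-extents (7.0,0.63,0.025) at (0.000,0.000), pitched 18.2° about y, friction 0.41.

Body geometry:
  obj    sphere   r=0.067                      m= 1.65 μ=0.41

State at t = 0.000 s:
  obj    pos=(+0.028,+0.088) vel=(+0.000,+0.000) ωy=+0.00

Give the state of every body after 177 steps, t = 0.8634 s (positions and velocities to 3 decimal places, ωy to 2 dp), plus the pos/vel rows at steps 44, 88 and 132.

State at t = 0.8634 s:
  obj    pos=(+0.269,+0.008) vel=(+0.558,-0.184) ωy=+8.77

Key-timestep trajectory:
   step    t(s)  obj.x    obj.z    obj.vx   obj.vz 
     44  0.2146   +0.043  +0.083  +0.139  -0.046
     88  0.4293   +0.088  +0.068  +0.278  -0.091
    132  0.6439   +0.162  +0.044  +0.416  -0.137


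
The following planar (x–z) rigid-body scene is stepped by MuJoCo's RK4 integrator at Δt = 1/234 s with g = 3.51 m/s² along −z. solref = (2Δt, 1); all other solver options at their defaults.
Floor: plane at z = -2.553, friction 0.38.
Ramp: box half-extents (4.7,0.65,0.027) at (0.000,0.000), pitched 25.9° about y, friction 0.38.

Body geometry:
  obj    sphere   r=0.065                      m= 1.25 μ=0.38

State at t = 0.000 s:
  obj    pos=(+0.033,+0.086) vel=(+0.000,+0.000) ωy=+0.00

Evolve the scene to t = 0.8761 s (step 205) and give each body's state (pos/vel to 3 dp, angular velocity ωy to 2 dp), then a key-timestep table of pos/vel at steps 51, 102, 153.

State at t = 0.8761 s:
  obj    pos=(+0.411,-0.097) vel=(+0.863,-0.419) ωy=+14.76

Key-timestep trajectory:
   step    t(s)  obj.x    obj.z    obj.vx   obj.vz 
     51  0.2179   +0.057  +0.075  +0.215  -0.104
    102  0.4359   +0.127  +0.041  +0.429  -0.209
    153  0.6538   +0.244  -0.016  +0.644  -0.313


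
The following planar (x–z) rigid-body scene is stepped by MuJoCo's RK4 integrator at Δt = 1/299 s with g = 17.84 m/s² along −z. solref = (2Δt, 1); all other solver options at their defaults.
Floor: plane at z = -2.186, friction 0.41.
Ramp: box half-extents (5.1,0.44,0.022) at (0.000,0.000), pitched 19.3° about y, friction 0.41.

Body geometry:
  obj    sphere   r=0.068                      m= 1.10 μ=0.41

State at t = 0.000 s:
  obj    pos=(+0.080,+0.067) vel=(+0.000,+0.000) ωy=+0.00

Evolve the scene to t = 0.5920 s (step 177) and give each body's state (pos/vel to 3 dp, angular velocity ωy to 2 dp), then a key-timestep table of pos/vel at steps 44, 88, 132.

State at t = 0.5920 s:
  obj    pos=(+0.777,-0.177) vel=(+2.353,-0.824) ωy=+36.66

Key-timestep trajectory:
   step    t(s)  obj.x    obj.z    obj.vx   obj.vz 
     44  0.1472   +0.123  +0.052  +0.585  -0.205
     88  0.2943   +0.252  +0.007  +1.170  -0.410
    132  0.4415   +0.468  -0.068  +1.755  -0.615


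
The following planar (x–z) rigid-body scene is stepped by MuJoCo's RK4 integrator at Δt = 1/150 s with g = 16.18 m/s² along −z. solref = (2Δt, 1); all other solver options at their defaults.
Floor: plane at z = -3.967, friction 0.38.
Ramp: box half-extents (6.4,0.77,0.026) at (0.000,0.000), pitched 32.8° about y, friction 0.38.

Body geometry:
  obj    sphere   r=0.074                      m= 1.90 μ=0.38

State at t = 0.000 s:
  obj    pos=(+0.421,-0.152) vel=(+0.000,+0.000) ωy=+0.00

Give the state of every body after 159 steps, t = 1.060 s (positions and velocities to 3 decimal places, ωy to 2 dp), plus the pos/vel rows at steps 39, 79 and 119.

State at t = 1.060 s:
  obj    pos=(+3.378,-2.058) vel=(+5.578,-3.595) ωy=+89.66

Key-timestep trajectory:
   step    t(s)  obj.x    obj.z    obj.vx   obj.vz 
     39  0.2600   +0.599  -0.267  +1.368  -0.882
     79  0.5267   +1.151  -0.623  +2.772  -1.786
    119  0.7933   +2.077  -1.220  +4.175  -2.691


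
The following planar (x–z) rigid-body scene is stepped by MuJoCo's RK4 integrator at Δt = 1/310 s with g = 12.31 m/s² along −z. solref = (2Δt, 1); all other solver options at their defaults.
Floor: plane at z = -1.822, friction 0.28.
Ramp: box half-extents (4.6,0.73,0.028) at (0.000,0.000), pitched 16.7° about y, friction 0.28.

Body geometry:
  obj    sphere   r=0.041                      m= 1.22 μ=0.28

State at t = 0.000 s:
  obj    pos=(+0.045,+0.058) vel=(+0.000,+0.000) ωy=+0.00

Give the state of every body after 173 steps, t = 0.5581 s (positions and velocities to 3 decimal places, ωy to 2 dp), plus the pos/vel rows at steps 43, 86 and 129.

State at t = 0.5581 s:
  obj    pos=(+0.422,-0.055) vel=(+1.351,-0.405) ωy=+34.38

Key-timestep trajectory:
   step    t(s)  obj.x    obj.z    obj.vx   obj.vz 
     43  0.1387   +0.068  +0.052  +0.336  -0.101
     86  0.2774   +0.138  +0.031  +0.671  -0.201
    129  0.4161   +0.255  -0.004  +1.007  -0.302


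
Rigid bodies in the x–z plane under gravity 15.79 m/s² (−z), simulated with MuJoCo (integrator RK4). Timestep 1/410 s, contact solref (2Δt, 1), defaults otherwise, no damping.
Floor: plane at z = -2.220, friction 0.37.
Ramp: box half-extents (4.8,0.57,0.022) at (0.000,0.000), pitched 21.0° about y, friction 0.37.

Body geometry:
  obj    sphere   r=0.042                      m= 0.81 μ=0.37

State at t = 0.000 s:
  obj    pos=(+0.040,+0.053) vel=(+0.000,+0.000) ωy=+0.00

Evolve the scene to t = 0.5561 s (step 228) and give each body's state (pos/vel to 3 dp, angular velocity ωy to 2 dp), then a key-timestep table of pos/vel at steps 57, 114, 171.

State at t = 0.5561 s:
  obj    pos=(+0.624,-0.171) vel=(+2.098,-0.806) ωy=+53.51

Key-timestep trajectory:
   step    t(s)  obj.x    obj.z    obj.vx   obj.vz 
     57  0.1390   +0.077  +0.039  +0.525  -0.201
    114  0.2780   +0.186  -0.003  +1.049  -0.403
    171  0.4171   +0.368  -0.073  +1.574  -0.604


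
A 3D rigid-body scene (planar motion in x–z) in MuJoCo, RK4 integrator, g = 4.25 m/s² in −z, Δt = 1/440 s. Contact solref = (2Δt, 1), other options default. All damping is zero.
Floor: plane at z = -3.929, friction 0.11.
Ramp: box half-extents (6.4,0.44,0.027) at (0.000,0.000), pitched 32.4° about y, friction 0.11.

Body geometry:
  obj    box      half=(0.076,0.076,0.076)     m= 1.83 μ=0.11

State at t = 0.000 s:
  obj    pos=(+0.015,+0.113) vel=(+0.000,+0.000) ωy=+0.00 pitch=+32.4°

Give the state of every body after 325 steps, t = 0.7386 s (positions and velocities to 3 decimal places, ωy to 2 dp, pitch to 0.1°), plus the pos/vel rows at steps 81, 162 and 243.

State at t = 0.7386 s:
  obj    pos=(+0.449,-0.162) vel=(+1.186,-0.720) ωy=+0.00 pitch=+32.4°

Key-timestep trajectory:
   step    t(s)  obj.x    obj.z    obj.vx   obj.vz 
     81  0.1841   +0.042  +0.096  +0.286  -0.199
    162  0.3682   +0.123  +0.044  +0.592  -0.357
    243  0.5523   +0.257  -0.041  +0.864  -0.585


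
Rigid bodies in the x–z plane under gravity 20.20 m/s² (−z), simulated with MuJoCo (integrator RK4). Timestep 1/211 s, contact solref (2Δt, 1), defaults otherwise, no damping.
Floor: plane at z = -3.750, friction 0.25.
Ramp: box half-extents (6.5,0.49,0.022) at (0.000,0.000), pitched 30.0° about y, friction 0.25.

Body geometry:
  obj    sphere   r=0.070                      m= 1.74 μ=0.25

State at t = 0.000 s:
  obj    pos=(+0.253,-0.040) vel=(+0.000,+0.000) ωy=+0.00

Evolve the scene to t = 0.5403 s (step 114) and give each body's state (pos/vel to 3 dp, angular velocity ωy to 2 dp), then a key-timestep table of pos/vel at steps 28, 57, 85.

State at t = 0.5403 s:
  obj    pos=(+1.165,-0.567) vel=(+3.376,-1.949) ωy=+55.66

Key-timestep trajectory:
   step    t(s)  obj.x    obj.z    obj.vx   obj.vz 
     28  0.1327   +0.308  -0.072  +0.830  -0.479
     57  0.2701   +0.481  -0.172  +1.688  -0.975
     85  0.4028   +0.760  -0.333  +2.517  -1.453


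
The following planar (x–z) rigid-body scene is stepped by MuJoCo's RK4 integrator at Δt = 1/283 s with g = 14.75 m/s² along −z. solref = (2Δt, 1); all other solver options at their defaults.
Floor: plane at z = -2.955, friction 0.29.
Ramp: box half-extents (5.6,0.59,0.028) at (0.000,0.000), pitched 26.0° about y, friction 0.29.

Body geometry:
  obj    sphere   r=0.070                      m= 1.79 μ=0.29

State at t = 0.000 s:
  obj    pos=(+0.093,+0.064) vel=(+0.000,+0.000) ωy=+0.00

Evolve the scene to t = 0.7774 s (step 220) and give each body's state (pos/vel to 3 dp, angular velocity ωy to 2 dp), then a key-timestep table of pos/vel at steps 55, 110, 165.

State at t = 0.7774 s:
  obj    pos=(+1.347,-0.548) vel=(+3.227,-1.574) ωy=+51.28

Key-timestep trajectory:
   step    t(s)  obj.x    obj.z    obj.vx   obj.vz 
     55  0.1943   +0.171  +0.025  +0.807  -0.394
    110  0.3887   +0.407  -0.089  +1.614  -0.787
    165  0.5830   +0.799  -0.280  +2.420  -1.181


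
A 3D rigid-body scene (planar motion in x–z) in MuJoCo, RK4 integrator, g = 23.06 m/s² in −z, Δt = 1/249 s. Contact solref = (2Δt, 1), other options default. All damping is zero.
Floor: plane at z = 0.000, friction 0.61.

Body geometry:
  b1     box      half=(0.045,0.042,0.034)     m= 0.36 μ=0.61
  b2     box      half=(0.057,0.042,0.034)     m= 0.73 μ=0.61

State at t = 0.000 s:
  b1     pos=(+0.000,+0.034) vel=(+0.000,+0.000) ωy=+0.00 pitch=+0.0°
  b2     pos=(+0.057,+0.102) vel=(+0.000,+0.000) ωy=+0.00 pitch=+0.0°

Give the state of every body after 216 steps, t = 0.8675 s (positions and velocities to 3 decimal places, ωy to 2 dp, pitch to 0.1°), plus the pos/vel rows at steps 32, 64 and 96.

State at t = 0.8675 s:
  b1     pos=(+0.000,+0.034) vel=(+0.000,+0.000) ωy=+0.00 pitch=+0.0°
  b2     pos=(+0.114,+0.057) vel=(+0.000,+0.000) ωy=+0.00 pitch=+90.0°

Key-timestep trajectory:
   step    t(s)  b1.x    b1.z    b1.vx   b1.vz   b2.x    b2.z    b2.vx   b2.vz 
     32  0.1285   +0.000  +0.034  +0.000  +0.000   +0.085  +0.068  +0.343  -1.038
     64  0.2570   +0.000  +0.034  +0.000  +0.000   +0.131  +0.064  +0.024  +0.006
     96  0.3855   +0.000  +0.034  +0.000  +0.000   +0.110  +0.059  +0.020  +0.006


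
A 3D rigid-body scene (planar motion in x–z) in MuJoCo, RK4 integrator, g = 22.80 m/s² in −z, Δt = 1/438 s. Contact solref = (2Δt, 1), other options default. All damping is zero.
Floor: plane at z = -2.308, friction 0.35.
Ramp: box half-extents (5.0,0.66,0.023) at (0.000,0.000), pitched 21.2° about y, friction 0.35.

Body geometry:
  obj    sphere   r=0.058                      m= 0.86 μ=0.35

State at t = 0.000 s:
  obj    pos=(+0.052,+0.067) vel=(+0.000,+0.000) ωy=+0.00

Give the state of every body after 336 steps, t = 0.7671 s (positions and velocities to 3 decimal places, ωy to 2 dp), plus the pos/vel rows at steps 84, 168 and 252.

State at t = 0.7671 s:
  obj    pos=(+1.668,-0.560) vel=(+4.212,-1.634) ωy=+77.89

Key-timestep trajectory:
   step    t(s)  obj.x    obj.z    obj.vx   obj.vz 
     84  0.1918   +0.153  +0.028  +1.053  -0.408
    168  0.3836   +0.456  -0.090  +2.106  -0.817
    252  0.5753   +0.961  -0.286  +3.159  -1.225


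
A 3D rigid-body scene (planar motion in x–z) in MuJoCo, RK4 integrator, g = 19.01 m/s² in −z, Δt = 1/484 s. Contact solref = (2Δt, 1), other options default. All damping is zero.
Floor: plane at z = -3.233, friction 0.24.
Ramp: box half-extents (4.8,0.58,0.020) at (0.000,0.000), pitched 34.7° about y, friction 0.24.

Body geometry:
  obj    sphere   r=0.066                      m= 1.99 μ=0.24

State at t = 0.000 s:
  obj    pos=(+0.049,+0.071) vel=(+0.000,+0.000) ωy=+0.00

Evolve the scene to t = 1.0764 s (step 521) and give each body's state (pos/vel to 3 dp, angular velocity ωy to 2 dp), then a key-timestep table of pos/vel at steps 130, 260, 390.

State at t = 1.0764 s:
  obj    pos=(+3.731,-2.479) vel=(+6.841,-4.737) ωy=+126.06

Key-timestep trajectory:
   step    t(s)  obj.x    obj.z    obj.vx   obj.vz 
    130  0.2686   +0.278  -0.088  +1.707  -1.182
    260  0.5372   +0.966  -0.564  +3.414  -2.364
    390  0.8058   +2.112  -1.358  +5.121  -3.546


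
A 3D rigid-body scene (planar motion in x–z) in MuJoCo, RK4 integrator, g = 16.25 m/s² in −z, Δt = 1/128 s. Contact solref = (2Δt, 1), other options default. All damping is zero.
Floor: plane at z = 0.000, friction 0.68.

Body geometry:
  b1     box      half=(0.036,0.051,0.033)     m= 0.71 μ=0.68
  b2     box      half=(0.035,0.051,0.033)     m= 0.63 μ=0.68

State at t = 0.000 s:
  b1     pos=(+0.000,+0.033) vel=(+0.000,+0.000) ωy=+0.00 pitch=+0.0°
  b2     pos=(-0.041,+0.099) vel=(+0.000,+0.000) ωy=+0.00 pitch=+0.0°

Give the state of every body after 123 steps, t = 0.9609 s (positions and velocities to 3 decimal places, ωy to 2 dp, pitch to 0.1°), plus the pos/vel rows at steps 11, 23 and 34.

State at t = 0.9609 s:
  b1     pos=(+0.000,+0.033) vel=(+0.000,+0.000) ωy=+0.00 pitch=+0.0°
  b2     pos=(-0.079,+0.035) vel=(+0.000,+0.000) ωy=+0.00 pitch=-90.0°

Key-timestep trajectory:
   step    t(s)  b1.x    b1.z    b1.vx   b1.vz   b2.x    b2.z    b2.vx   b2.vz 
     11  0.0859   +0.000  +0.033  +0.001  +0.002   -0.047  +0.097  -0.160  -0.049
     23  0.1797   +0.000  +0.033  +0.000  +0.000   -0.073  +0.067  -0.336  -0.854
     34  0.2656   +0.000  +0.033  +0.000  +0.000   -0.080  +0.033  +0.053  +0.090


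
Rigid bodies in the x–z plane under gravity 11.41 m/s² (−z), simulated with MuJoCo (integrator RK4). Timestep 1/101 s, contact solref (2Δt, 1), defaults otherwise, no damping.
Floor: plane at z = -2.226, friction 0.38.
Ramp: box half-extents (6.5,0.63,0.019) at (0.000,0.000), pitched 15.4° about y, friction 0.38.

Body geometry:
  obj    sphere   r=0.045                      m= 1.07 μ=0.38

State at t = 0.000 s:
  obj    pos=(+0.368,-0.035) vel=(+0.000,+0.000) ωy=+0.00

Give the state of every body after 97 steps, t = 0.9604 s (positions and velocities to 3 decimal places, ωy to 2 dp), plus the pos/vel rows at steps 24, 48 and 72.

State at t = 0.9604 s:
  obj    pos=(+1.330,-0.300) vel=(+2.004,-0.552) ωy=+46.18

Key-timestep trajectory:
   step    t(s)  obj.x    obj.z    obj.vx   obj.vz 
     24  0.2376   +0.427  -0.051  +0.496  -0.137
     48  0.4752   +0.604  -0.100  +0.992  -0.273
     72  0.7129   +0.898  -0.181  +1.487  -0.410


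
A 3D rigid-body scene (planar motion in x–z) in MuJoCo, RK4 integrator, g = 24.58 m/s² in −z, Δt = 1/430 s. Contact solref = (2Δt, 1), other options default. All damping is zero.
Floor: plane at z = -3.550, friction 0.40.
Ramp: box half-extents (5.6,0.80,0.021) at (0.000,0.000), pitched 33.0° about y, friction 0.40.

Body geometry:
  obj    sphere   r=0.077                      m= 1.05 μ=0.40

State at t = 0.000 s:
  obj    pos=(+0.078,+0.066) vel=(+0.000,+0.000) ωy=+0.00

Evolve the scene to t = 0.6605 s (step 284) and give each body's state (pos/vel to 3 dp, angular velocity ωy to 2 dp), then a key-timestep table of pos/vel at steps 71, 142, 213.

State at t = 0.6605 s:
  obj    pos=(+1.827,-1.070) vel=(+5.297,-3.440) ωy=+82.01

Key-timestep trajectory:
   step    t(s)  obj.x    obj.z    obj.vx   obj.vz 
     71  0.1651   +0.187  -0.005  +1.324  -0.860
    142  0.3302   +0.515  -0.218  +2.649  -1.720
    213  0.4953   +1.062  -0.573  +3.973  -2.580


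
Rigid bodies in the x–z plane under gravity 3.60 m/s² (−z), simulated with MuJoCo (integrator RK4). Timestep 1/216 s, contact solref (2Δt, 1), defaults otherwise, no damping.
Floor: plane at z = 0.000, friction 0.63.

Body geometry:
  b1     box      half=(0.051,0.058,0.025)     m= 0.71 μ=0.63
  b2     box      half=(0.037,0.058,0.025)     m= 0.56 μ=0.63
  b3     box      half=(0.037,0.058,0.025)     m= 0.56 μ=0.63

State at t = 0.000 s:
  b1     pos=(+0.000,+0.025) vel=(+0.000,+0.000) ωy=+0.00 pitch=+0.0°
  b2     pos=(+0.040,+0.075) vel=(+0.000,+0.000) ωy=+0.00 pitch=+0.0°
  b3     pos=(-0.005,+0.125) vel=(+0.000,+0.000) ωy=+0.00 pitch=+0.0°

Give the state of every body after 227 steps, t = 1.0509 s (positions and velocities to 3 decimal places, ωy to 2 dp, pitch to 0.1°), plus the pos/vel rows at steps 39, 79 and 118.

State at t = 1.0509 s:
  b1     pos=(+0.000,+0.025) vel=(+0.000,+0.000) ωy=+0.00 pitch=+0.0°
  b2     pos=(+0.040,+0.075) vel=(+0.000,+0.000) ωy=+0.00 pitch=+0.0°
  b3     pos=(-0.098,+0.025) vel=(+0.000,+0.000) ωy=+0.00 pitch=+180.0°

Key-timestep trajectory:
   step    t(s)  b1.x    b1.z    b1.vx   b1.vz   b2.x    b2.z    b2.vx   b2.vz   b3.x    b3.z    b3.vx   b3.vz 
     39  0.1806   +0.000  +0.025  +0.000  +0.000   +0.040  +0.075  +0.000  +0.000   -0.014  +0.120  -0.106  -0.092
     79  0.3657   +0.000  +0.025  +0.000  +0.000   +0.040  +0.075  +0.000  +0.000   -0.045  +0.088  -0.212  +0.061
    118  0.5463   +0.000  +0.025  +0.000  +0.000   +0.040  +0.075  +0.000  +0.000   -0.085  +0.068  -0.234  -0.355


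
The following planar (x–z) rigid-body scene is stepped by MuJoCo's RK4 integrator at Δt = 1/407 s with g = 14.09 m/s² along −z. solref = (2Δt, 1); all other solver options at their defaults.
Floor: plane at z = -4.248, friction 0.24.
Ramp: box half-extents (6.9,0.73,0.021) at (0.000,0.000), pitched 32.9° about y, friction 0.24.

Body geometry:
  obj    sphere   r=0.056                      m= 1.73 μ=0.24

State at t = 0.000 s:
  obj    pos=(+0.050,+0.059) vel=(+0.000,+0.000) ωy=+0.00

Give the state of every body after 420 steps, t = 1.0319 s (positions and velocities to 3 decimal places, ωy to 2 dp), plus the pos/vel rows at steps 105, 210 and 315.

State at t = 1.0319 s:
  obj    pos=(+2.494,-1.522) vel=(+4.737,-3.064) ωy=+100.72

Key-timestep trajectory:
   step    t(s)  obj.x    obj.z    obj.vx   obj.vz 
    105  0.2580   +0.203  -0.040  +1.184  -0.766
    210  0.5160   +0.661  -0.336  +2.368  -1.532
    315  0.7740   +1.425  -0.830  +3.553  -2.298


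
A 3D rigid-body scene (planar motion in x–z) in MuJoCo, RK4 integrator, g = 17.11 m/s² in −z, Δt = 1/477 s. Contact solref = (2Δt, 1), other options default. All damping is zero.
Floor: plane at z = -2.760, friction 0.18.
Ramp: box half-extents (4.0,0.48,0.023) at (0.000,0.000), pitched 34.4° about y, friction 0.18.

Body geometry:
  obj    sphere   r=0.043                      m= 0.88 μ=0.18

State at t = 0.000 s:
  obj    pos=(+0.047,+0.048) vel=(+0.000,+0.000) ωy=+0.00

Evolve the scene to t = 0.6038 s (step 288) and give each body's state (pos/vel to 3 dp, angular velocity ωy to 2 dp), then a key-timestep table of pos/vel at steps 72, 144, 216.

State at t = 0.6038 s:
  obj    pos=(+1.119,-0.686) vel=(+3.552,-2.426) ωy=+89.24

Key-timestep trajectory:
   step    t(s)  obj.x    obj.z    obj.vx   obj.vz 
     72  0.1509   +0.114  +0.002  +0.881  -0.623
    144  0.3019   +0.315  -0.136  +1.773  -1.220
    216  0.4528   +0.650  -0.365  +2.669  -1.809


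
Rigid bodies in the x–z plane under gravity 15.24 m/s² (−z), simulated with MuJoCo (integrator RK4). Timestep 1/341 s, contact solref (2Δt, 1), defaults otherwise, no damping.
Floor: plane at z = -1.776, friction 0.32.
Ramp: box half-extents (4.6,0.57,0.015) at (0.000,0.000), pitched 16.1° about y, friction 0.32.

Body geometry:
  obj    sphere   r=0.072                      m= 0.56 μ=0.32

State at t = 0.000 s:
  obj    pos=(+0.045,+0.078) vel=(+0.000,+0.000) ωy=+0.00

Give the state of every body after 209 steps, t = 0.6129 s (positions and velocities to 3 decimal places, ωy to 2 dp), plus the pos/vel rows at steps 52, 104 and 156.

State at t = 0.6129 s:
  obj    pos=(+0.590,-0.080) vel=(+1.778,-0.513) ωy=+25.69

Key-timestep trajectory:
   step    t(s)  obj.x    obj.z    obj.vx   obj.vz 
     52  0.1525   +0.079  +0.068  +0.442  -0.128
    104  0.3050   +0.180  +0.039  +0.885  -0.255
    156  0.4575   +0.348  -0.010  +1.327  -0.383


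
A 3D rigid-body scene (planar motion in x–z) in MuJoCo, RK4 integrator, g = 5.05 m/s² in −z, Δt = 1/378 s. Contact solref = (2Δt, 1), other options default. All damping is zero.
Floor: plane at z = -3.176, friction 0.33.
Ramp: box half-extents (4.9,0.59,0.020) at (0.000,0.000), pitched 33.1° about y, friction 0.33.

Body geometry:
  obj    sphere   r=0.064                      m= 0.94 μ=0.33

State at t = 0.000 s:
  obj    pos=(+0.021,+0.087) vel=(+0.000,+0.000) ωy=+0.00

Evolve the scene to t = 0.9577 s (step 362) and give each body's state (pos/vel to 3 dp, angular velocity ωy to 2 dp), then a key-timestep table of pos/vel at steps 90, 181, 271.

State at t = 0.9577 s:
  obj    pos=(+0.778,-0.407) vel=(+1.580,-1.030) ωy=+29.47

Key-timestep trajectory:
   step    t(s)  obj.x    obj.z    obj.vx   obj.vz 
     90  0.2381   +0.068  +0.056  +0.393  -0.256
    181  0.4788   +0.210  -0.037  +0.790  -0.515
    271  0.7169   +0.445  -0.190  +1.183  -0.771


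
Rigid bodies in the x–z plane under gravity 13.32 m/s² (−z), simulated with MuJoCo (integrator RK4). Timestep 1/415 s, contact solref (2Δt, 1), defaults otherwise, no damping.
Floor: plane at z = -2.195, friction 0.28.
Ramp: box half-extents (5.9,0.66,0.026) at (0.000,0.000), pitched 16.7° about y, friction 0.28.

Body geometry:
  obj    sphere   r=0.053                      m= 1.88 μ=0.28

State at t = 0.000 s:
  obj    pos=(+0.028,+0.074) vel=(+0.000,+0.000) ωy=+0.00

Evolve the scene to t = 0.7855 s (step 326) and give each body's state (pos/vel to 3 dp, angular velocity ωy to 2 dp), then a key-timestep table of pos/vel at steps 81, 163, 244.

State at t = 0.7855 s:
  obj    pos=(+0.836,-0.168) vel=(+2.057,-0.617) ωy=+40.52

Key-timestep trajectory:
   step    t(s)  obj.x    obj.z    obj.vx   obj.vz 
     81  0.1952   +0.078  +0.059  +0.511  -0.153
    163  0.3928   +0.230  +0.013  +1.029  -0.309
    244  0.5880   +0.481  -0.062  +1.540  -0.462


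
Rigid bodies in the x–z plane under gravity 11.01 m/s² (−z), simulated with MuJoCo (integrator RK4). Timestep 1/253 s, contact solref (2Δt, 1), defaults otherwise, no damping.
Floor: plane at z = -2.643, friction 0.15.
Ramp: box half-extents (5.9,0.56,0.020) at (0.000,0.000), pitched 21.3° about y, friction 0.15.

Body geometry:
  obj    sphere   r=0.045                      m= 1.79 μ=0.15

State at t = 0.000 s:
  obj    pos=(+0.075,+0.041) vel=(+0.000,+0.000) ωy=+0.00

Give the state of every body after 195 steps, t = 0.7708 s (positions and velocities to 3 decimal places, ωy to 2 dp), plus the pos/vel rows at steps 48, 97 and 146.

State at t = 0.7708 s:
  obj    pos=(+0.866,-0.268) vel=(+2.052,-0.800) ωy=+48.92

Key-timestep trajectory:
   step    t(s)  obj.x    obj.z    obj.vx   obj.vz 
     48  0.1897   +0.123  +0.022  +0.505  -0.197
     97  0.3834   +0.271  -0.036  +1.021  -0.398
    146  0.5771   +0.518  -0.132  +1.536  -0.599


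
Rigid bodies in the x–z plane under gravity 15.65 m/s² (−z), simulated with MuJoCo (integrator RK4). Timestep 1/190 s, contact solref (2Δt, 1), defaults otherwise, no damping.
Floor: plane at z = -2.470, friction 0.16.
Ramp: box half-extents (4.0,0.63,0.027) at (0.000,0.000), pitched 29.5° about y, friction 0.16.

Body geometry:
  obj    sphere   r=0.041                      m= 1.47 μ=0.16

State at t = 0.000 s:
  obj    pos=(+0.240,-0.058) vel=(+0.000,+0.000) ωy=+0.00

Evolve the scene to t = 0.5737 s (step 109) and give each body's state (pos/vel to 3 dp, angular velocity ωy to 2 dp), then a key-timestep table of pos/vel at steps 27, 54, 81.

State at t = 0.5737 s:
  obj    pos=(+1.033,-0.506) vel=(+2.765,-1.552) ωy=+76.14

Key-timestep trajectory:
   step    t(s)  obj.x    obj.z    obj.vx   obj.vz 
     27  0.1421   +0.289  -0.085  +0.682  -0.396
     54  0.2842   +0.435  -0.168  +1.371  -0.768
     81  0.4263   +0.678  -0.306  +2.052  -1.163


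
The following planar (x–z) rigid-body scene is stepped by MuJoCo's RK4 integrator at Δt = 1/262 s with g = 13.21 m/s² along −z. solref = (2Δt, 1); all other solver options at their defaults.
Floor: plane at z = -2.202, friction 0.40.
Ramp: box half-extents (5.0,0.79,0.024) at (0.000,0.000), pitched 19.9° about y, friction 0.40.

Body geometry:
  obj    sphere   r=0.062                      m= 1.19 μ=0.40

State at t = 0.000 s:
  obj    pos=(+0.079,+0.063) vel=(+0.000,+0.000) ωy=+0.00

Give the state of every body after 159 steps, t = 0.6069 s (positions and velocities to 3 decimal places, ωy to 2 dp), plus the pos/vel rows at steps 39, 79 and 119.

State at t = 0.6069 s:
  obj    pos=(+0.635,-0.138) vel=(+1.833,-0.663) ωy=+31.43

Key-timestep trajectory:
   step    t(s)  obj.x    obj.z    obj.vx   obj.vz 
     39  0.1489   +0.112  +0.051  +0.450  -0.163
     79  0.3015   +0.216  +0.013  +0.911  -0.330
    119  0.4542   +0.391  -0.050  +1.372  -0.497


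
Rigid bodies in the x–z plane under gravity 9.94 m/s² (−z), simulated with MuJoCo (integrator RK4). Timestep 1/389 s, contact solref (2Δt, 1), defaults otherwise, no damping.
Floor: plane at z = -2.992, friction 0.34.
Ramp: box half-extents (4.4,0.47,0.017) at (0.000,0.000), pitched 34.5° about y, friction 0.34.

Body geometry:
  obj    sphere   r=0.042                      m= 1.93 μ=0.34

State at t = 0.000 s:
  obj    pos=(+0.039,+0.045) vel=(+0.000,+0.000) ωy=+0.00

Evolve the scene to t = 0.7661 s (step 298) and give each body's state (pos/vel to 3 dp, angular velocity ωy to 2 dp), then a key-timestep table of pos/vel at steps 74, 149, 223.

State at t = 0.7661 s:
  obj    pos=(+1.012,-0.624) vel=(+2.539,-1.745) ωy=+73.34

Key-timestep trajectory:
   step    t(s)  obj.x    obj.z    obj.vx   obj.vz 
     74  0.1902   +0.099  +0.004  +0.631  -0.433
    149  0.3830   +0.282  -0.122  +1.270  -0.873
    223  0.5733   +0.584  -0.330  +1.900  -1.306


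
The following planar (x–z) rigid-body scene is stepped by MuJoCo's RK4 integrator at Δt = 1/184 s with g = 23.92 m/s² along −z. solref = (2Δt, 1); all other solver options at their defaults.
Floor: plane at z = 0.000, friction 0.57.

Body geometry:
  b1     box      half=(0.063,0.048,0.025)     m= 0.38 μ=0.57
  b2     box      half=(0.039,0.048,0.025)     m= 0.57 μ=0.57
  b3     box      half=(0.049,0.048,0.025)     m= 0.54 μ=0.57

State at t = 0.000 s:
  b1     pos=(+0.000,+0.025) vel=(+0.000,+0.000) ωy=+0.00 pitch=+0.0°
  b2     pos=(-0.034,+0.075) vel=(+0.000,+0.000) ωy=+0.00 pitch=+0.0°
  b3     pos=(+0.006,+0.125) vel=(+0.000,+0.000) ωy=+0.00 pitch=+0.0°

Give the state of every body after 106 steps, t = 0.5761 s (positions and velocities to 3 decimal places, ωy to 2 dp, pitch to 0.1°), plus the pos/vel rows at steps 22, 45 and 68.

State at t = 0.5761 s:
  b1     pos=(+0.000,+0.025) vel=(+0.000,+0.000) ωy=+0.00 pitch=+0.0°
  b2     pos=(-0.034,+0.075) vel=(+0.000,+0.000) ωy=+0.00 pitch=+0.0°
  b3     pos=(+0.131,+0.025) vel=(+0.000,+0.000) ωy=+0.00 pitch=+180.0°

Key-timestep trajectory:
   step    t(s)  b1.x    b1.z    b1.vx   b1.vz   b2.x    b2.z    b2.vx   b2.vz   b3.x    b3.z    b3.vx   b3.vz 
     22  0.1196   +0.000  +0.025  +0.000  +0.000   -0.034  +0.075  -0.001  +0.000   +0.010  +0.124  +0.094  -0.019
     45  0.2446   +0.000  +0.025  -0.001  +0.001   -0.034  +0.075  -0.001  +0.001   +0.044  +0.101  +0.562  -0.090
     68  0.3696   +0.000  +0.025  +0.000  +0.000   -0.034  +0.075  +0.000  +0.000   +0.117  +0.056  +0.640  -1.361
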